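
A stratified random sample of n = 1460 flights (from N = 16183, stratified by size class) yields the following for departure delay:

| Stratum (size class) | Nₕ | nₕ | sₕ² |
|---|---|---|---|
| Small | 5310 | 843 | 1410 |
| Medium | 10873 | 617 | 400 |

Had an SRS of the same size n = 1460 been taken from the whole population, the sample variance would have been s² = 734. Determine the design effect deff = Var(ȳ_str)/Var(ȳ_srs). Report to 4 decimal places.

Var(ȳ_str) = Σ Wₕ²(1−fₕ)sₕ²/nₕ with Wₕ = Nₕ/16183:
  Small: (5310/16183)²·(1−843/5310)·1410/843 = 0.15148999
  Medium: (10873/16183)²·(1−617/10873)·400/617 = 0.27604772
  → Var(ȳ_str) = 0.42753771.
Var(ȳ_srs) = (1 − 1460/16183)·734/1460 = 0.45738349.
deff = 0.42753771 / 0.45738349 = 0.9347.

0.9347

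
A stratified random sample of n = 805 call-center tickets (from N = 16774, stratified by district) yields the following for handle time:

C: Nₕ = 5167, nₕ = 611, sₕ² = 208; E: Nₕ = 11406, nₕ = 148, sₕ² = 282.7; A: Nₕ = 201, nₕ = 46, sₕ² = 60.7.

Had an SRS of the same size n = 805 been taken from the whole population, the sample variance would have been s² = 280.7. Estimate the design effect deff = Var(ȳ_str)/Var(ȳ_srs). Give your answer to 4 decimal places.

Var(ȳ_str) = Σ Wₕ²(1−fₕ)sₕ²/nₕ with Wₕ = Nₕ/16774:
  C: (5167/16774)²·(1−611/5167)·208/611 = 0.028482036
  E: (11406/16774)²·(1−148/11406)·282.7/148 = 0.8717369
  A: (201/16774)²·(1−46/201)·60.7/46 = 1.4611182 × 10^-4
  → Var(ȳ_str) = 0.90036505.
Var(ȳ_srs) = (1 − 805/16774)·280.7/805 = 0.33196142.
deff = 0.90036505 / 0.33196142 = 2.7123.

2.7123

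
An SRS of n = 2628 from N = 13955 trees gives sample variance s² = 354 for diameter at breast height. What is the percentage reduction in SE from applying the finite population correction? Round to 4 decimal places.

9.9067

f = n/N = 2628/13955 = 0.18831960.
SE_no-fpc = √(s²/n) = 0.36701934; SE_fpc = √((1−f)s²/n) = 0.33065986.
Ratio = √(1−f) = 0.90093307. Reduction = 100·(1 − 0.90093307) = 9.9067%.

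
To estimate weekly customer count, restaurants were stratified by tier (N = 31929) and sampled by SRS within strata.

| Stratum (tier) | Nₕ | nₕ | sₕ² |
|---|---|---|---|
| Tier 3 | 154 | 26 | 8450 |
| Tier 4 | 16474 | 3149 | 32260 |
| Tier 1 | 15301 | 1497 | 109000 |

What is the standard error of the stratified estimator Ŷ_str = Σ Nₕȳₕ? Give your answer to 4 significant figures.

132800

Var(Ŷ_str) = Σₕ Nₕ²(1 − fₕ)sₕ²/nₕ.
Tier 3: 154²·(1 − 26/154)·8450/26 = 6.4064 × 10^6.
Tier 4: 16474²·(1 − 3149/16474)·32260/3149 = 2.248837 × 10^9.
Tier 1: 15301²·(1 − 1497/15301)·109000/1497 = 1.5379048 × 10^10.
Sum = 1.7634291 × 10^10.
SE = √(1.7634291 × 10^10) = 132800.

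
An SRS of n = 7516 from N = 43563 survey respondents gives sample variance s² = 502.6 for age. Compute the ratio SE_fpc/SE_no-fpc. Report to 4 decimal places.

0.9097

f = n/N = 7516/43563 = 0.17253174.
SE_no-fpc = √(s²/n) = 0.25859365; SE_fpc = √((1−f)s²/n) = 0.23523044.
Ratio = √(1−f) = 0.90965283.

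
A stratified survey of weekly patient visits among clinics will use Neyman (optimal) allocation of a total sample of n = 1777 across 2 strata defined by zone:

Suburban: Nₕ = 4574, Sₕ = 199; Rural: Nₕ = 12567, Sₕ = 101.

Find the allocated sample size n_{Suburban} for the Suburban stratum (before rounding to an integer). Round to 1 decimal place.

Neyman allocation: nₕ = n·NₕSₕ / Σⱼ NⱼSⱼ.
Σ NⱼSⱼ = 4574·199 + 12567·101 = 2.179493 × 10^6.
n_{Suburban} = 1777·4574·199 / (2.179493 × 10^6) = 742.1.

742.1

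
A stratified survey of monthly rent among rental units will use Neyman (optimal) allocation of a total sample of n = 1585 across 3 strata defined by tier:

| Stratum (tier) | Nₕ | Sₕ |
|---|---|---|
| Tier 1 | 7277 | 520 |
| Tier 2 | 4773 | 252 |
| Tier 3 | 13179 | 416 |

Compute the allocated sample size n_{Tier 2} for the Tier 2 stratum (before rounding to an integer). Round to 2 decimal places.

182.10

Neyman allocation: nₕ = n·NₕSₕ / Σⱼ NⱼSⱼ.
Σ NⱼSⱼ = 7277·520 + 4773·252 + 13179·416 = 1.04693 × 10^7.
n_{Tier 2} = 1585·4773·252 / (1.04693 × 10^7) = 182.10.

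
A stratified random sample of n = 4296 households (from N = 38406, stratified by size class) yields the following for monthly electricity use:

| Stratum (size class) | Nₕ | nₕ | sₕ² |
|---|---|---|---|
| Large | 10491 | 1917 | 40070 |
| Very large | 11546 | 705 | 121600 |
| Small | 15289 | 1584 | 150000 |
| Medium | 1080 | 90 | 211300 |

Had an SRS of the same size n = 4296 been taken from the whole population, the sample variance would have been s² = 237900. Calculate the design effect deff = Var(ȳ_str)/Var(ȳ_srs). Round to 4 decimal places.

0.6316

Var(ȳ_str) = Σ Wₕ²(1−fₕ)sₕ²/nₕ with Wₕ = Nₕ/38406:
  Large: (10491/38406)²·(1−1917/10491)·40070/1917 = 1.2746749
  Very large: (11546/38406)²·(1−705/11546)·121600/705 = 14.636836
  Small: (15289/38406)²·(1−1584/15289)·150000/1584 = 13.452285
  Medium: (1080/38406)²·(1−90/1080)·211300/90 = 1.7018363
  → Var(ȳ_str) = 31.065632.
Var(ȳ_srs) = (1 − 4296/38406)·237900/4296 = 49.18275.
deff = 31.065632 / 49.18275 = 0.6316.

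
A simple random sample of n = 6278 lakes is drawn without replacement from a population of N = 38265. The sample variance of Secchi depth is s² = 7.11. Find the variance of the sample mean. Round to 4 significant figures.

9.467 × 10^-4

Under SRS without replacement, Var(ȳ) = (1 − f)·s²/n with f = n/N = 6278/38265 = 0.16406638.
Var(ȳ) = (1 − 0.16406638)·7.11/6278 = 0.83593362·0.0011325263 = 9.467168 × 10^-4.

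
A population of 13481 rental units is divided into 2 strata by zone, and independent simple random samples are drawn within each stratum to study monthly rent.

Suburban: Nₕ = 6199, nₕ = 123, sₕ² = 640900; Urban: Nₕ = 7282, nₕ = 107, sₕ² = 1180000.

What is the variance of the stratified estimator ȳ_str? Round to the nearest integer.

4250

Var(ȳ_str) = Σₕ Wₕ²(1 − fₕ)sₕ²/nₕ with Wₕ = Nₕ/N, N = 13481.
Suburban: Wₕ = 0.45983236; term = 0.45983236²·(1 − 0.01984191)·640900/123 = 1079.8921.
Urban: Wₕ = 0.54016764; term = 0.54016764²·(1 − 0.01469377)·1180000/107 = 3170.4915.
Sum = 4250.3836.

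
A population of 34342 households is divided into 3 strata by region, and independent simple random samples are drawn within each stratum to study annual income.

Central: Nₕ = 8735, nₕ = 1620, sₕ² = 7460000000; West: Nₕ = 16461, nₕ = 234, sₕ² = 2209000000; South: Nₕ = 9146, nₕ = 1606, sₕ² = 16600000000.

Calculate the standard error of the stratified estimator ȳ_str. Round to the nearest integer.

Var(ȳ_str) = Σₕ Wₕ²(1 − fₕ)sₕ²/nₕ with Wₕ = Nₕ/N, N = 34342.
Central: Wₕ = 0.25435327; term = 0.25435327²·(1 − 0.18546079)·7460000000/1620 = 242666.85.
West: Wₕ = 0.47932561; term = 0.47932561²·(1 − 0.01421542)·2209000000/234 = 2.138076 × 10^6.
South: Wₕ = 0.26632112; term = 0.26632112²·(1 − 0.17559589)·16600000000/1606 = 604385.34.
Sum = 2.9851282 × 10^6.
SE = √(2.9851282 × 10^6) = 1728.

1728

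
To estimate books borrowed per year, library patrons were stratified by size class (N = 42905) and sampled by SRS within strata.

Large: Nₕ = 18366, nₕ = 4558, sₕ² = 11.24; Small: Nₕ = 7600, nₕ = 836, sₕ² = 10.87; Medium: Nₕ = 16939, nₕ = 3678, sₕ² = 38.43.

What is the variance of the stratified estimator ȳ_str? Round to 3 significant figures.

0.00198

Var(ȳ_str) = Σₕ Wₕ²(1 − fₕ)sₕ²/nₕ with Wₕ = Nₕ/N, N = 42905.
Large: Wₕ = 0.42806200; term = 0.42806200²·(1 − 0.24817598)·11.24/4558 = 3.3972033 × 10^-4.
Small: Wₕ = 0.17713553; term = 0.17713553²·(1 − 0.11000000)·10.87/836 = 3.6309866 × 10^-4.
Medium: Wₕ = 0.39480247; term = 0.39480247²·(1 − 0.21713206)·38.43/3678 = 0.0012749903.
Sum = 0.0019778093.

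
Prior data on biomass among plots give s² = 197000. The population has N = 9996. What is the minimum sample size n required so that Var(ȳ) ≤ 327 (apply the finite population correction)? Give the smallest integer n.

569

Without fpc, n₀ = s²/D = 197000/327 = 602.4465.
With fpc, (1 − n/N)·s²/n ≤ D requires n ≥ n₀/(1 + n₀/N) = 602.4465/(1 + 602.4465/9996) = 568.2017.
Rounding up, n = 569.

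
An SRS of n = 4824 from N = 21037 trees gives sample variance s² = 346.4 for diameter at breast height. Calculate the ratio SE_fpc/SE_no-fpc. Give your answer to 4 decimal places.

f = n/N = 4824/21037 = 0.22931026.
SE_no-fpc = √(s²/n) = 0.26796945; SE_fpc = √((1−f)s²/n) = 0.23524753.
Ratio = √(1−f) = 0.87788936.

0.8779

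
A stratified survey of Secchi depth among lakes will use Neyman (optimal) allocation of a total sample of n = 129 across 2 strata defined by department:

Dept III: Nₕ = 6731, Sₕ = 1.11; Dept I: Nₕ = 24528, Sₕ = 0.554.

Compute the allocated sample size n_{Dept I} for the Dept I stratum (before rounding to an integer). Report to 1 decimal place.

Neyman allocation: nₕ = n·NₕSₕ / Σⱼ NⱼSⱼ.
Σ NⱼSⱼ = 6731·1.11 + 24528·0.554 = 21059.922.
n_{Dept I} = 129·24528·0.554 / 21059.922 = 83.2.

83.2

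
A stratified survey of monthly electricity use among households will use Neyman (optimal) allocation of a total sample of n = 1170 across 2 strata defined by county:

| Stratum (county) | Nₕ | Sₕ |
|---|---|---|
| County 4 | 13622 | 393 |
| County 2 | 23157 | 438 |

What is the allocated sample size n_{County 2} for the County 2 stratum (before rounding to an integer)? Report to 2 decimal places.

Neyman allocation: nₕ = n·NₕSₕ / Σⱼ NⱼSⱼ.
Σ NⱼSⱼ = 13622·393 + 23157·438 = 1.5496212 × 10^7.
n_{County 2} = 1170·23157·438 / (1.5496212 × 10^7) = 765.80.

765.80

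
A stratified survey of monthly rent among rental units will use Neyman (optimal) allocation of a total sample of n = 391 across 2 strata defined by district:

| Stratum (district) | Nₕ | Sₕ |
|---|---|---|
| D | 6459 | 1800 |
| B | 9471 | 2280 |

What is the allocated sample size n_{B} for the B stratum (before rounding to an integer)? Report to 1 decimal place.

Neyman allocation: nₕ = n·NₕSₕ / Σⱼ NⱼSⱼ.
Σ NⱼSⱼ = 6459·1800 + 9471·2280 = 3.322008 × 10^7.
n_{B} = 391·9471·2280 / (3.322008 × 10^7) = 254.2.

254.2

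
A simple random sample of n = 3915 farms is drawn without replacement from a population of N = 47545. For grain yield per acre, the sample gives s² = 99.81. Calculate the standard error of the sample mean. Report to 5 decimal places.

0.15295

Under SRS without replacement, Var(ȳ) = (1 − f)·s²/n with f = n/N = 3915/47545 = 0.08234304.
Var(ȳ) = (1 − 0.08234304)·99.81/3915 = 0.91765696·0.025494253 = 0.023394979.
SE(ȳ) = √(0.023394979) = 0.15295.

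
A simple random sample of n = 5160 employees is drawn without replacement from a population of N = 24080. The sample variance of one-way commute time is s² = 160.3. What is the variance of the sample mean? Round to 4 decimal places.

0.0244

Under SRS without replacement, Var(ȳ) = (1 − f)·s²/n with f = n/N = 5160/24080 = 0.21428571.
Var(ȳ) = (1 − 0.21428571)·160.3/5160 = 0.78571429·0.031065891 = 0.024408915.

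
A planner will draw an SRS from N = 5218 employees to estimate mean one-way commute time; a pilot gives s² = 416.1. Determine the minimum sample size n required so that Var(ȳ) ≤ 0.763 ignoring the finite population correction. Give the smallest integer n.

Without fpc, n₀ = s²/D = 416.1/0.763 = 545.3473.
Rounding up, n = 546.

546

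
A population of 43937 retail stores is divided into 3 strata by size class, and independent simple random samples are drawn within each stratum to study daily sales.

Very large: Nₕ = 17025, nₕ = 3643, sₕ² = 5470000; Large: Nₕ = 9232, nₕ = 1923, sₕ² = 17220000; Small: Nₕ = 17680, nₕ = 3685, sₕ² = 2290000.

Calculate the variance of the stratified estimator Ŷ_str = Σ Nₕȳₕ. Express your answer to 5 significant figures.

1.1001 × 10^12

Var(Ŷ_str) = Σₕ Nₕ²(1 − fₕ)sₕ²/nₕ.
Very large: 17025²·(1 − 3643/17025)·5470000/3643 = 3.4208679 × 10^11.
Large: 9232²·(1 − 1923/9232)·17220000/1923 = 6.0423742 × 10^11.
Small: 17680²·(1 − 3685/17680)·2290000/3685 = 1.5376346 × 10^11.
Sum = 1.1000877 × 10^12.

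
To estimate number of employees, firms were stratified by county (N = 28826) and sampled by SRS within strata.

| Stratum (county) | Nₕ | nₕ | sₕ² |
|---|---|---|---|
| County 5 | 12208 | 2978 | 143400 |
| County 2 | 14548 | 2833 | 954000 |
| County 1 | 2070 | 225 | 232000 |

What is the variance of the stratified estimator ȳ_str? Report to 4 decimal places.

80.3373

Var(ȳ_str) = Σₕ Wₕ²(1 − fₕ)sₕ²/nₕ with Wₕ = Nₕ/N, N = 28826.
County 5: Wₕ = 0.42350656; term = 0.42350656²·(1 − 0.24393840)·143400/2978 = 6.5298306.
County 2: Wₕ = 0.50468327; term = 0.50468327²·(1 − 0.19473467)·954000/2833 = 69.068277.
County 1: Wₕ = 0.07181017; term = 0.07181017²·(1 − 0.10869565)·232000/225 = 4.7391823.
Sum = 80.33729.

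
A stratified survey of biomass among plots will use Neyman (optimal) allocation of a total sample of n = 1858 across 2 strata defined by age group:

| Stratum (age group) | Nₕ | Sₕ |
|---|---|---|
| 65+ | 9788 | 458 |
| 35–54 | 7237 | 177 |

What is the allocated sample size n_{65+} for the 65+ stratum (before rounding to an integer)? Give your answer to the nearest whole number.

Neyman allocation: nₕ = n·NₕSₕ / Σⱼ NⱼSⱼ.
Σ NⱼSⱼ = 9788·458 + 7237·177 = 5.763853 × 10^6.
n_{65+} = 1858·9788·458 / (5.763853 × 10^6) = 1445.

1445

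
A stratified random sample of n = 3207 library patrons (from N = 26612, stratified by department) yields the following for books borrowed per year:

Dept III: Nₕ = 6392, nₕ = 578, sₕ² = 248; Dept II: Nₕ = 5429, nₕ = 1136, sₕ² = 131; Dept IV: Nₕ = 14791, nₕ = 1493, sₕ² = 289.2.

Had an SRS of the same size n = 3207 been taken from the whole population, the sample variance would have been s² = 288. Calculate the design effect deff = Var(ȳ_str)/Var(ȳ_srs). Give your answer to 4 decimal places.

1.0143

Var(ȳ_str) = Σ Wₕ²(1−fₕ)sₕ²/nₕ with Wₕ = Nₕ/26612:
  Dept III: (6392/26612)²·(1−578/6392)·248/578 = 0.022515449
  Dept II: (5429/26612)²·(1−1136/5429)·131/1136 = 0.0037950602
  Dept IV: (14791/26612)²·(1−1493/14791)·289.2/1493 = 0.053798147
  → Var(ȳ_str) = 0.080108656.
Var(ȳ_srs) = (1 − 3207/26612)·288/3207 = 0.078981369.
deff = 0.080108656 / 0.078981369 = 1.0143.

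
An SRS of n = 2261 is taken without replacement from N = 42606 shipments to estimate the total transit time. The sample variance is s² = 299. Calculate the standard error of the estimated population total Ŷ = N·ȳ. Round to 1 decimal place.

15077.0

Var(Ŷ) = N²·Var(ȳ) = N²·(1 − n/N)·s²/n.
f = 2261/42606 = 0.05306764; Var(ȳ) = 0.94693236·299/2261 = 0.12522458.
Var(Ŷ) = 42606² · 0.12522458 = 2.2731658 × 10^8.
SE(Ŷ) = √(2.2731658 × 10^8) = 15077.0.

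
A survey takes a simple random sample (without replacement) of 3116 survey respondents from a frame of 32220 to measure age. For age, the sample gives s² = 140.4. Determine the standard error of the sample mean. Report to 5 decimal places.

Under SRS without replacement, Var(ȳ) = (1 − f)·s²/n with f = n/N = 3116/32220 = 0.09671012.
Var(ȳ) = (1 − 0.09671012)·140.4/3116 = 0.90328988·0.045057766 = 0.040700224.
SE(ȳ) = √(0.040700224) = 0.20174.

0.20174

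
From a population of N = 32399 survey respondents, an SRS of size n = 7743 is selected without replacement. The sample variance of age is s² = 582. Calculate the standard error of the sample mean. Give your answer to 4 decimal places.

Under SRS without replacement, Var(ȳ) = (1 − f)·s²/n with f = n/N = 7743/32399 = 0.23898886.
Var(ȳ) = (1 − 0.23898886)·582/7743 = 0.76101114·0.075164665 = 0.057201147.
SE(ȳ) = √(0.057201147) = 0.2392.

0.2392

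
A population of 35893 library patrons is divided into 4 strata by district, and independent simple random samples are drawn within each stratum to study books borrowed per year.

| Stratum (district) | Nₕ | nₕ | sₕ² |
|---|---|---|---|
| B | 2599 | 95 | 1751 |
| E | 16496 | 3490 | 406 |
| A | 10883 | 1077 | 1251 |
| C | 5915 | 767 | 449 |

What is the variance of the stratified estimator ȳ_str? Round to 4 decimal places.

0.2225

Var(ȳ_str) = Σₕ Wₕ²(1 − fₕ)sₕ²/nₕ with Wₕ = Nₕ/N, N = 35893.
B: Wₕ = 0.07240966; term = 0.07240966²·(1 − 0.03655252)·1751/95 = 0.093107277.
E: Wₕ = 0.45958822; term = 0.45958822²·(1 − 0.21156644)·406/3490 = 0.019373295.
A: Wₕ = 0.30320675; term = 0.30320675²·(1 − 0.09896168)·1251/1077 = 0.096219392.
C: Wₕ = 0.16479536; term = 0.16479536²·(1 − 0.12967033)·449/767 = 0.013836452.
Sum = 0.22253642.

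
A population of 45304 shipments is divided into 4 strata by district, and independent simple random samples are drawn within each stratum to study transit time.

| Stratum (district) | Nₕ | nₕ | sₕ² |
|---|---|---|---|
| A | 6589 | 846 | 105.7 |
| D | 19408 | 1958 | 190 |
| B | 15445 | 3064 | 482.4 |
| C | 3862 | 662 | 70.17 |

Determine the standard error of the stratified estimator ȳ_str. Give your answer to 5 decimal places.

Var(ȳ_str) = Σₕ Wₕ²(1 − fₕ)sₕ²/nₕ with Wₕ = Nₕ/N, N = 45304.
A: Wₕ = 0.14543970; term = 0.14543970²·(1 − 0.12839581)·105.7/846 = 0.0023035087.
D: Wₕ = 0.42839484; term = 0.42839484²·(1 − 0.10088623)·190/1958 = 0.016011943.
B: Wₕ = 0.34091912; term = 0.34091912²·(1 − 0.19838135)·482.4/3064 = 0.014668614.
C: Wₕ = 0.08524634; term = 0.08524634²·(1 − 0.17141378)·70.17/662 = 6.3823797 × 10^-4.
Sum = 0.033622304.
SE = √(0.033622304) = 0.18336.

0.18336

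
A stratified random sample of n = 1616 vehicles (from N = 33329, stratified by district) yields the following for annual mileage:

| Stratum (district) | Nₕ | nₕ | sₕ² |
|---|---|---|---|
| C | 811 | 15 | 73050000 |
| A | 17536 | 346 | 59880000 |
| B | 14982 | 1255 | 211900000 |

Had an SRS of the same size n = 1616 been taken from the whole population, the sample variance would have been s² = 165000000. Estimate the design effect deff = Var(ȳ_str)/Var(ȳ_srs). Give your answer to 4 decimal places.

Var(ȳ_str) = Σ Wₕ²(1−fₕ)sₕ²/nₕ with Wₕ = Nₕ/33329:
  C: (811/33329)²·(1−15/811)·73050000/15 = 2830.2078
  A: (17536/33329)²·(1−346/17536)·59880000/346 = 46964.266
  B: (14982/33329)²·(1−1255/14982)·211900000/1255 = 31259.936
  → Var(ȳ_str) = 81054.41.
Var(ȳ_srs) = (1 − 1616/33329)·165000000/1616 = 97153.317.
deff = 81054.41 / 97153.317 = 0.8343.

0.8343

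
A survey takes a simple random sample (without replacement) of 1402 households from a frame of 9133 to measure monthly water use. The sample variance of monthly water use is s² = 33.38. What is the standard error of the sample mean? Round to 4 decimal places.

Under SRS without replacement, Var(ȳ) = (1 − f)·s²/n with f = n/N = 1402/9133 = 0.15350925.
Var(ȳ) = (1 − 0.15350925)·33.38/1402 = 0.84649075·0.023808845 = 0.020153967.
SE(ȳ) = √(0.020153967) = 0.1420.

0.1420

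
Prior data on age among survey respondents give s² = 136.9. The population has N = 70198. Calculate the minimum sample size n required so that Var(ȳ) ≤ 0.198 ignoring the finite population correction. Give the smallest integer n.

692

Without fpc, n₀ = s²/D = 136.9/0.198 = 691.4141.
Rounding up, n = 692.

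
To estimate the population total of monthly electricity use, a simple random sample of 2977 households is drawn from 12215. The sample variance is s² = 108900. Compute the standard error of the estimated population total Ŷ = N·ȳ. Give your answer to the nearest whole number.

64248

Var(Ŷ) = N²·Var(ȳ) = N²·(1 − n/N)·s²/n.
f = 2977/12215 = 0.24371674; Var(ȳ) = 0.75628326·108900/2977 = 27.665182.
Var(Ŷ) = 12215² · 27.665182 = 4.1278174 × 10^9.
SE(Ŷ) = √(4.1278174 × 10^9) = 64248.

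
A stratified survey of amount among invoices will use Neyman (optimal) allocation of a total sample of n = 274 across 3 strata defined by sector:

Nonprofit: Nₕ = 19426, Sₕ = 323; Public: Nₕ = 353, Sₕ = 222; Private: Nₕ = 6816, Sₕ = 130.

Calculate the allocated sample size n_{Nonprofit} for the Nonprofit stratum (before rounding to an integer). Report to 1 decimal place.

Neyman allocation: nₕ = n·NₕSₕ / Σⱼ NⱼSⱼ.
Σ NⱼSⱼ = 19426·323 + 353·222 + 6816·130 = 7.239044 × 10^6.
n_{Nonprofit} = 274·19426·323 / (7.239044 × 10^6) = 237.5.

237.5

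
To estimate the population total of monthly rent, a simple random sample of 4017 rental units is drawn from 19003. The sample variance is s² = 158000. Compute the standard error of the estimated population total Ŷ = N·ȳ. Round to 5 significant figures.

Var(Ŷ) = N²·Var(ȳ) = N²·(1 − n/N)·s²/n.
f = 4017/19003 = 0.21138768; Var(ȳ) = 0.78861232·158000/4017 = 31.018359.
Var(Ŷ) = 19003² · 31.018359 = 1.1201164 × 10^10.
SE(Ŷ) = √(1.1201164 × 10^10) = 105840.

105840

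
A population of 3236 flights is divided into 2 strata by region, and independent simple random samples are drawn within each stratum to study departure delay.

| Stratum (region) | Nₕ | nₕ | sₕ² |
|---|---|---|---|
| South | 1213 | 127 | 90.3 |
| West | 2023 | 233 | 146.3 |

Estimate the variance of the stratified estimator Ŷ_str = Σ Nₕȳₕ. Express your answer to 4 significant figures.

3.210 × 10^6

Var(Ŷ_str) = Σₕ Nₕ²(1 − fₕ)sₕ²/nₕ.
South: 1213²·(1 − 127/1213)·90.3/127 = 936644.22.
West: 2023²·(1 − 233/2023)·146.3/233 = 2.2737218 × 10^6.
Sum = 3.210366 × 10^6.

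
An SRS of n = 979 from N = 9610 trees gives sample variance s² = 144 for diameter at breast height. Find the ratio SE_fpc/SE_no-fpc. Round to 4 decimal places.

0.9477

f = n/N = 979/9610 = 0.10187305.
SE_no-fpc = √(s²/n) = 0.38352166; SE_fpc = √((1−f)s²/n) = 0.36346179.
Ratio = √(1−f) = 0.94769560.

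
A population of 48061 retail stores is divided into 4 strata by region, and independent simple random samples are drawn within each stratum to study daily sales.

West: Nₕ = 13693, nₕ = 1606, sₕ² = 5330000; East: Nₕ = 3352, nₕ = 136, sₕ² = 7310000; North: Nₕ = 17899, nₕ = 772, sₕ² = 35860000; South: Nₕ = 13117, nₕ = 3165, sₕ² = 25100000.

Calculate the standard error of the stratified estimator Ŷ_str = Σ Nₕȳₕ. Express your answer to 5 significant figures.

Var(Ŷ_str) = Σₕ Nₕ²(1 − fₕ)sₕ²/nₕ.
West: 13693²·(1 − 1606/13693)·5330000/1606 = 5.4928634 × 10^11.
East: 3352²·(1 − 136/3352)·7310000/136 = 5.7942672 × 10^11.
North: 17899²·(1 − 772/17899)·35860000/772 = 1.4239772 × 10^13.
South: 13117²·(1 − 3165/13117)·25100000/3165 = 1.0352492 × 10^12.
Sum = 1.6403734 × 10^13.
SE = √(1.6403734 × 10^13) = 4.0502 × 10^6.

4.0502 × 10^6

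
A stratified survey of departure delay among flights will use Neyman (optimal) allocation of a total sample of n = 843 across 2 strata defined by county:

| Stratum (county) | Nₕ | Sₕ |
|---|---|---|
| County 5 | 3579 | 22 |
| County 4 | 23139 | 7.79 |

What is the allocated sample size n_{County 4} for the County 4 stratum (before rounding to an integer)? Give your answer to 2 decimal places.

Neyman allocation: nₕ = n·NₕSₕ / Σⱼ NⱼSⱼ.
Σ NⱼSⱼ = 3579·22 + 23139·7.79 = 258990.81.
n_{County 4} = 843·23139·7.79 / 258990.81 = 586.71.

586.71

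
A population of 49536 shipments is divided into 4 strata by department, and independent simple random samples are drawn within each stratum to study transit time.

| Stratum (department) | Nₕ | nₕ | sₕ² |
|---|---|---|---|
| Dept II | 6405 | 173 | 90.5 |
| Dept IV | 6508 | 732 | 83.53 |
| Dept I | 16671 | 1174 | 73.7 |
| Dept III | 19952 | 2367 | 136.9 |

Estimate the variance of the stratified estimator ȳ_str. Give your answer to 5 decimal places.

Var(ȳ_str) = Σₕ Wₕ²(1 − fₕ)sₕ²/nₕ with Wₕ = Nₕ/N, N = 49536.
Dept II: Wₕ = 0.12929990; term = 0.12929990²·(1 − 0.02701015)·90.5/173 = 0.0085095616.
Dept IV: Wₕ = 0.13137920; term = 0.13137920²·(1 − 0.11247695)·83.53/732 = 0.0017480919.
Dept I: Wₕ = 0.33654312; term = 0.33654312²·(1 − 0.07042169)·73.7/1174 = 0.0066094726.
Dept III: Wₕ = 0.40277778; term = 0.40277778²·(1 − 0.11863472)·136.9/2367 = 0.0082697452.
Sum = 0.025136871.

0.02514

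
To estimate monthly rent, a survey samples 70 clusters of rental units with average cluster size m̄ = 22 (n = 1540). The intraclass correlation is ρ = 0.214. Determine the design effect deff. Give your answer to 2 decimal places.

deff = 1 + (22 − 1)·0.214 = 1 + 4.494 = 5.494.

5.49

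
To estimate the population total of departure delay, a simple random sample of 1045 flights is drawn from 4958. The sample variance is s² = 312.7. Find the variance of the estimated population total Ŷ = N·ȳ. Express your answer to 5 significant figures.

Var(Ŷ) = N²·Var(ȳ) = N²·(1 − n/N)·s²/n.
f = 1045/4958 = 0.21077047; Var(ȳ) = 0.78922953·312.7/1045 = 0.23616466.
Var(Ŷ) = 4958² · 0.23616466 = 5.8053439 × 10^6.

5.8053 × 10^6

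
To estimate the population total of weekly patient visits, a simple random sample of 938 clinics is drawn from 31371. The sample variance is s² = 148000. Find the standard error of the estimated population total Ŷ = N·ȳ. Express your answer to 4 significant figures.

388100

Var(Ŷ) = N²·Var(ȳ) = N²·(1 − n/N)·s²/n.
f = 938/31371 = 0.02990023; Var(ȳ) = 0.97009977·148000/938 = 153.06478.
Var(Ŷ) = 31371² · 153.06478 = 1.5063712 × 10^11.
SE(Ŷ) = √(1.5063712 × 10^11) = 388100.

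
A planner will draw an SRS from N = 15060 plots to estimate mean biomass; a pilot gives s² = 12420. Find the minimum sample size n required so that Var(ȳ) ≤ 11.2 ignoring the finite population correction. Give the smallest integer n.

Without fpc, n₀ = s²/D = 12420/11.2 = 1108.9286.
Rounding up, n = 1109.

1109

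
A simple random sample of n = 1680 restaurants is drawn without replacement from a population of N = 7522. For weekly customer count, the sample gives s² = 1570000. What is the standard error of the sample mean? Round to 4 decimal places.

Under SRS without replacement, Var(ȳ) = (1 − f)·s²/n with f = n/N = 1680/7522 = 0.22334486.
Var(ȳ) = (1 − 0.22334486)·1570000/1680 = 0.77665514·934.52381 = 725.80272.
SE(ȳ) = √(725.80272) = 26.9407.

26.9407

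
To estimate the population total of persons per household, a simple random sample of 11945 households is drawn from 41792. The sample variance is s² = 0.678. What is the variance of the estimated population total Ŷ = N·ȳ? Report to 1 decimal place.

Var(Ŷ) = N²·Var(ȳ) = N²·(1 − n/N)·s²/n.
f = 11945/41792 = 0.28582025; Var(ȳ) = 0.71417975·0.678/11945 = 4.053695 × 10^-5.
Var(Ŷ) = 41792² · (4.053695 × 10^-5) = 70800.672.

70800.7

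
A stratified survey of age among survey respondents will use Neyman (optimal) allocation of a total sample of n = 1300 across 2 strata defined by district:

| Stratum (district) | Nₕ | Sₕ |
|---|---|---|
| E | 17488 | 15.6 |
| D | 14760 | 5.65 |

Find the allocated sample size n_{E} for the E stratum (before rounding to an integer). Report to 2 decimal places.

995.65

Neyman allocation: nₕ = n·NₕSₕ / Σⱼ NⱼSⱼ.
Σ NⱼSⱼ = 17488·15.6 + 14760·5.65 = 356206.8.
n_{E} = 1300·17488·15.6 / 356206.8 = 995.65.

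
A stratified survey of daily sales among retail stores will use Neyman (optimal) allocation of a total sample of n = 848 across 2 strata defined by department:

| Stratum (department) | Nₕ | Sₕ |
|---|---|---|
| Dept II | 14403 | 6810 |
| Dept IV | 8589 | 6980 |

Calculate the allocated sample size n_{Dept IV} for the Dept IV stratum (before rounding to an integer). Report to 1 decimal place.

Neyman allocation: nₕ = n·NₕSₕ / Σⱼ NⱼSⱼ.
Σ NⱼSⱼ = 14403·6810 + 8589·6980 = 1.5803565 × 10^8.
n_{Dept IV} = 848·8589·6980 / (1.5803565 × 10^8) = 321.7.

321.7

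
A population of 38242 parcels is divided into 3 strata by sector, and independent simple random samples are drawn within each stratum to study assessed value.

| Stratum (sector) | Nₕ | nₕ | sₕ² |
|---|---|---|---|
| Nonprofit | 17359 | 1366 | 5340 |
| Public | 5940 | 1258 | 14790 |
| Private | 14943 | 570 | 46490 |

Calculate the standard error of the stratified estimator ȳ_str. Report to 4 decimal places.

3.5977

Var(ȳ_str) = Σₕ Wₕ²(1 − fₕ)sₕ²/nₕ with Wₕ = Nₕ/N, N = 38242.
Nonprofit: Wₕ = 0.45392500; term = 0.45392500²·(1 − 0.07869117)·5340/1366 = 0.74210269.
Public: Wₕ = 0.15532660; term = 0.15532660²·(1 − 0.21178451)·14790/1258 = 0.22357549.
Private: Wₕ = 0.39074839; term = 0.39074839²·(1 − 0.03814495)·46490/570 = 11.978122.
Sum = 12.9438.
SE = √(12.9438) = 3.5977.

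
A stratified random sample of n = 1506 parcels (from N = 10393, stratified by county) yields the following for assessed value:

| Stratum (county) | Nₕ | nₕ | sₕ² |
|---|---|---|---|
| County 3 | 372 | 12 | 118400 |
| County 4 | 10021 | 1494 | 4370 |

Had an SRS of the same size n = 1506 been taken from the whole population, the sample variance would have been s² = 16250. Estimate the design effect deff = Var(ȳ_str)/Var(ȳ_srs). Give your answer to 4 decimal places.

Var(ȳ_str) = Σ Wₕ²(1−fₕ)sₕ²/nₕ with Wₕ = Nₕ/10393:
  County 3: (372/10393)²·(1−12/372)·118400/12 = 12.23303
  County 4: (10021/10393)²·(1−1494/10021)·4370/1494 = 2.3139625
  → Var(ȳ_str) = 14.546993.
Var(ȳ_srs) = (1 − 1506/10393)·16250/1506 = 9.2266203.
deff = 14.546993 / 9.2266203 = 1.5766.

1.5766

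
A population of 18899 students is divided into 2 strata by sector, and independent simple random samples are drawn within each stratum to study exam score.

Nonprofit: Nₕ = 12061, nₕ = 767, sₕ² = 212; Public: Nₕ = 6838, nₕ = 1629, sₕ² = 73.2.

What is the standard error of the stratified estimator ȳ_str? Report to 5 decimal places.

0.33150

Var(ȳ_str) = Σₕ Wₕ²(1 − fₕ)sₕ²/nₕ with Wₕ = Nₕ/N, N = 18899.
Nonprofit: Wₕ = 0.63818191; term = 0.63818191²·(1 − 0.06359340)·212/767 = 0.10541295.
Public: Wₕ = 0.36181809; term = 0.36181809²·(1 − 0.23822755)·73.2/1629 = 0.0044812152.
Sum = 0.10989417.
SE = √(0.10989417) = 0.33150.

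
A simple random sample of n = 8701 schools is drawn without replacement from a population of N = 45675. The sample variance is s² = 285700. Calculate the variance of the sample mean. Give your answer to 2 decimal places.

Under SRS without replacement, Var(ȳ) = (1 − f)·s²/n with f = n/N = 8701/45675 = 0.19049808.
Var(ȳ) = (1 − 0.19049808)·285700/8701 = 0.80950192·32.835306 = 26.580243.

26.58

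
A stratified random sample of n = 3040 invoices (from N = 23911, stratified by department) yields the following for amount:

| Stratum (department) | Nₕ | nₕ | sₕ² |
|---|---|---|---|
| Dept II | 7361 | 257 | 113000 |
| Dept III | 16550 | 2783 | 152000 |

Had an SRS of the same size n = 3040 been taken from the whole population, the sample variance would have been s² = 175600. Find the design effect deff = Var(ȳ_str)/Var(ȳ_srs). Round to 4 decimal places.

1.2293

Var(ȳ_str) = Σ Wₕ²(1−fₕ)sₕ²/nₕ with Wₕ = Nₕ/23911:
  Dept II: (7361/23911)²·(1−257/7361)·113000/257 = 40.215142
  Dept III: (16550/23911)²·(1−2783/16550)·152000/2783 = 21.765679
  → Var(ȳ_str) = 61.980821.
Var(ȳ_srs) = (1 − 3040/23911)·175600/3040 = 50.419258.
deff = 61.980821 / 50.419258 = 1.2293.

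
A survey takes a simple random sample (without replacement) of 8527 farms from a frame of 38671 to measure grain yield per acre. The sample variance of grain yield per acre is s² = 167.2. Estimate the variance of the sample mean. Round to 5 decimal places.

Under SRS without replacement, Var(ȳ) = (1 − f)·s²/n with f = n/N = 8527/38671 = 0.22050115.
Var(ȳ) = (1 − 0.22050115)·167.2/8527 = 0.77949885·0.019608303 = 0.01528465.

0.01528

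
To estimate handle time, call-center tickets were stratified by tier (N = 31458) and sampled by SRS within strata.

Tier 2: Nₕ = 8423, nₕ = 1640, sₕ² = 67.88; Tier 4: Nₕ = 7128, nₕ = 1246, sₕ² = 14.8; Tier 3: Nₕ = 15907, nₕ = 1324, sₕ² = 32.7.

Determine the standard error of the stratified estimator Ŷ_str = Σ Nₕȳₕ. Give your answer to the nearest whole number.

2931

Var(Ŷ_str) = Σₕ Nₕ²(1 − fₕ)sₕ²/nₕ.
Tier 2: 8423²·(1 − 1640/8423)·67.88/1640 = 2.3647575 × 10^6.
Tier 4: 7128²·(1 − 1246/7128)·14.8/1246 = 498008.07.
Tier 3: 15907²·(1 − 1324/15907)·32.7/1324 = 5.7292124 × 10^6.
Sum = 8.591978 × 10^6.
SE = √(8.591978 × 10^6) = 2931.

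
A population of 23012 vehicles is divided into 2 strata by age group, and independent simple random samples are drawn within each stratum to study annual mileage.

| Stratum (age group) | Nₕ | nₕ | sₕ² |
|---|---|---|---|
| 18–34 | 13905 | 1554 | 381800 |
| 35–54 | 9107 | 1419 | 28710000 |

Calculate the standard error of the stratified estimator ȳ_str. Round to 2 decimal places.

Var(ȳ_str) = Σₕ Wₕ²(1 − fₕ)sₕ²/nₕ with Wₕ = Nₕ/N, N = 23012.
18–34: Wₕ = 0.60424996; term = 0.60424996²·(1 − 0.11175836)·381800/1554 = 79.679994.
35–54: Wₕ = 0.39575004; term = 0.39575004²·(1 − 0.15581421)·28710000/1419 = 2675.0431.
Sum = 2754.7231.
SE = √(2754.7231) = 52.49.

52.49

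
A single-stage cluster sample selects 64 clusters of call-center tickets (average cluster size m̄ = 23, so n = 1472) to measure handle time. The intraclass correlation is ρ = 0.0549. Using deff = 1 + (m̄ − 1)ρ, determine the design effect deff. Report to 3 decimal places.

deff = 1 + (23 − 1)·0.0549 = 1 + 1.2078 = 2.2078.

2.208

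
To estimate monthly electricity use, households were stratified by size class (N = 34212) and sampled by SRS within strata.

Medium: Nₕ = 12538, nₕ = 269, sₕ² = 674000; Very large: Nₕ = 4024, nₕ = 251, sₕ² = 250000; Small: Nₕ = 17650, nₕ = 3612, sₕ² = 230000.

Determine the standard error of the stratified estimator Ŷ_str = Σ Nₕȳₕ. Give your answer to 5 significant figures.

645240

Var(Ŷ_str) = Σₕ Nₕ²(1 − fₕ)sₕ²/nₕ.
Medium: 12538²·(1 − 269/12538)·674000/269 = 3.8542959 × 10^11.
Very large: 4024²·(1 − 251/4024)·250000/251 = 1.5122064 × 10^10.
Small: 17650²·(1 − 3612/17650)·230000/3612 = 1.5777204 × 10^10.
Sum = 4.1632886 × 10^11.
SE = √(4.1632886 × 10^11) = 645240.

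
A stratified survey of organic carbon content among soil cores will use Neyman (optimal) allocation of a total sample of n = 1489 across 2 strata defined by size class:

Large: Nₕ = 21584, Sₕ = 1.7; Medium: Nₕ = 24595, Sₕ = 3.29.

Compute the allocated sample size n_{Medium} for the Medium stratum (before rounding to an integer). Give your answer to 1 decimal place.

1024.5

Neyman allocation: nₕ = n·NₕSₕ / Σⱼ NⱼSⱼ.
Σ NⱼSⱼ = 21584·1.7 + 24595·3.29 = 117610.35.
n_{Medium} = 1489·24595·3.29 / 117610.35 = 1024.5.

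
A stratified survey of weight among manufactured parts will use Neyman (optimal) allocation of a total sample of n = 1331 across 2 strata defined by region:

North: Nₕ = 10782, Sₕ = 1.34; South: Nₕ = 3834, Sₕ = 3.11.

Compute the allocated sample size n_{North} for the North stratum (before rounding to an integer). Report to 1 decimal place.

729.2

Neyman allocation: nₕ = n·NₕSₕ / Σⱼ NⱼSⱼ.
Σ NⱼSⱼ = 10782·1.34 + 3834·3.11 = 26371.62.
n_{North} = 1331·10782·1.34 / 26371.62 = 729.2.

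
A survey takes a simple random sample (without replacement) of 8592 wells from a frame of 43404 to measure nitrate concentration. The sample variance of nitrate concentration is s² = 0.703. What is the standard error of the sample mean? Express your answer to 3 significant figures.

0.00810

Under SRS without replacement, Var(ȳ) = (1 − f)·s²/n with f = n/N = 8592/43404 = 0.19795411.
Var(ȳ) = (1 − 0.19795411)·0.703/8592 = 0.80204589·8.1820298 × 10^-5 = 6.5623634 × 10^-5.
SE(ȳ) = √(6.5623634 × 10^-5) = 0.00810.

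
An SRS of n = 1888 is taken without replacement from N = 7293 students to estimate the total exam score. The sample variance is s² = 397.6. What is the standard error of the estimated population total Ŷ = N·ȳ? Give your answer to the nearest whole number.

Var(Ŷ) = N²·Var(ȳ) = N²·(1 − n/N)·s²/n.
f = 1888/7293 = 0.25887838; Var(ȳ) = 0.74112162·397.6/1888 = 0.15607519.
Var(Ŷ) = 7293² · 0.15607519 = 8.3013036 × 10^6.
SE(Ŷ) = √(8.3013036 × 10^6) = 2881.

2881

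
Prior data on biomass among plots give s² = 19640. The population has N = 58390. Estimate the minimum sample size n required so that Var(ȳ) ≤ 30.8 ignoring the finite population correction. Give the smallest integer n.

638

Without fpc, n₀ = s²/D = 19640/30.8 = 637.6623.
Rounding up, n = 638.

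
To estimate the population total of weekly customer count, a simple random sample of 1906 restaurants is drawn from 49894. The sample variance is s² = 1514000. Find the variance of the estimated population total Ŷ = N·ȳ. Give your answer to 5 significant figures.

Var(Ŷ) = N²·Var(ȳ) = N²·(1 − n/N)·s²/n.
f = 1906/49894 = 0.03820099; Var(ȳ) = 0.96179901·1514000/1906 = 763.98935.
Var(Ŷ) = 49894² · 763.98935 = 1.9018837 × 10^12.

1.9019 × 10^12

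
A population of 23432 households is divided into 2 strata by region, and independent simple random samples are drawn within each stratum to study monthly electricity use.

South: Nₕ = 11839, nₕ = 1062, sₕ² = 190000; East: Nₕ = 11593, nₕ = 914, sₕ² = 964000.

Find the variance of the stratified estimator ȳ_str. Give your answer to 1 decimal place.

Var(ȳ_str) = Σₕ Wₕ²(1 − fₕ)sₕ²/nₕ with Wₕ = Nₕ/N, N = 23432.
South: Wₕ = 0.50524923; term = 0.50524923²·(1 − 0.08970352)·190000/1062 = 41.57414.
East: Wₕ = 0.49475077; term = 0.49475077²·(1 − 0.07884068)·964000/914 = 237.81462.
Sum = 279.38876.

279.4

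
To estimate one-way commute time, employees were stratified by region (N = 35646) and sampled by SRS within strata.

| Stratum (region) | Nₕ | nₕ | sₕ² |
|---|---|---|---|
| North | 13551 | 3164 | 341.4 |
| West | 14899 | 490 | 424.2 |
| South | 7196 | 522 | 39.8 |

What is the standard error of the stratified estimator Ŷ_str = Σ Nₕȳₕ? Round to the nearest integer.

Var(Ŷ_str) = Σₕ Nₕ²(1 − fₕ)sₕ²/nₕ.
North: 13551²·(1 − 3164/13551)·341.4/3164 = 1.5187578 × 10^7.
West: 14899²·(1 − 490/14899)·424.2/490 = 1.8585128 × 10^8.
South: 7196²·(1 − 522/7196)·39.8/522 = 3.6617604 × 10^6.
Sum = 2.0470062 × 10^8.
SE = √(2.0470062 × 10^8) = 14307.

14307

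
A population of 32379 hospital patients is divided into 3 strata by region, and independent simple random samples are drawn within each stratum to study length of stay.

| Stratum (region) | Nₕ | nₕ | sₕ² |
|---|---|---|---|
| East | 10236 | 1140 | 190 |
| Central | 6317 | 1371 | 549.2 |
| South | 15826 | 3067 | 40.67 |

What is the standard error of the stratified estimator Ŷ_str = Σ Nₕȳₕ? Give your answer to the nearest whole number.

Var(Ŷ_str) = Σₕ Nₕ²(1 − fₕ)sₕ²/nₕ.
East: 10236²·(1 − 1140/10236)·190/1140 = 1.5517776 × 10^7.
Central: 6317²·(1 − 1371/6317)·549.2/1371 = 1.2515784 × 10^7.
South: 15826²·(1 − 3067/15826)·40.67/3067 = 2.6776154 × 10^6.
Sum = 3.0711175 × 10^7.
SE = √(3.0711175 × 10^7) = 5542.

5542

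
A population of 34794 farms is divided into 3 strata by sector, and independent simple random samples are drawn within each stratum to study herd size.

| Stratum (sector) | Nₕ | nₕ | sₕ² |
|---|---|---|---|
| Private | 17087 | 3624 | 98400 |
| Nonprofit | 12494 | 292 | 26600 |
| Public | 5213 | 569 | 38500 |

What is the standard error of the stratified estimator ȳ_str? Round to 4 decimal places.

Var(ȳ_str) = Σₕ Wₕ²(1 − fₕ)sₕ²/nₕ with Wₕ = Nₕ/N, N = 34794.
Private: Wₕ = 0.49109042; term = 0.49109042²·(1 − 0.21209106)·98400/3624 = 5.1594791.
Nonprofit: Wₕ = 0.35908490; term = 0.35908490²·(1 − 0.02337122)·26600/292 = 11.471563.
Public: Wₕ = 0.14982468; term = 0.14982468²·(1 − 0.10915020)·38500/569 = 1.3530682.
Sum = 17.98411.
SE = √(17.98411) = 4.2408.

4.2408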